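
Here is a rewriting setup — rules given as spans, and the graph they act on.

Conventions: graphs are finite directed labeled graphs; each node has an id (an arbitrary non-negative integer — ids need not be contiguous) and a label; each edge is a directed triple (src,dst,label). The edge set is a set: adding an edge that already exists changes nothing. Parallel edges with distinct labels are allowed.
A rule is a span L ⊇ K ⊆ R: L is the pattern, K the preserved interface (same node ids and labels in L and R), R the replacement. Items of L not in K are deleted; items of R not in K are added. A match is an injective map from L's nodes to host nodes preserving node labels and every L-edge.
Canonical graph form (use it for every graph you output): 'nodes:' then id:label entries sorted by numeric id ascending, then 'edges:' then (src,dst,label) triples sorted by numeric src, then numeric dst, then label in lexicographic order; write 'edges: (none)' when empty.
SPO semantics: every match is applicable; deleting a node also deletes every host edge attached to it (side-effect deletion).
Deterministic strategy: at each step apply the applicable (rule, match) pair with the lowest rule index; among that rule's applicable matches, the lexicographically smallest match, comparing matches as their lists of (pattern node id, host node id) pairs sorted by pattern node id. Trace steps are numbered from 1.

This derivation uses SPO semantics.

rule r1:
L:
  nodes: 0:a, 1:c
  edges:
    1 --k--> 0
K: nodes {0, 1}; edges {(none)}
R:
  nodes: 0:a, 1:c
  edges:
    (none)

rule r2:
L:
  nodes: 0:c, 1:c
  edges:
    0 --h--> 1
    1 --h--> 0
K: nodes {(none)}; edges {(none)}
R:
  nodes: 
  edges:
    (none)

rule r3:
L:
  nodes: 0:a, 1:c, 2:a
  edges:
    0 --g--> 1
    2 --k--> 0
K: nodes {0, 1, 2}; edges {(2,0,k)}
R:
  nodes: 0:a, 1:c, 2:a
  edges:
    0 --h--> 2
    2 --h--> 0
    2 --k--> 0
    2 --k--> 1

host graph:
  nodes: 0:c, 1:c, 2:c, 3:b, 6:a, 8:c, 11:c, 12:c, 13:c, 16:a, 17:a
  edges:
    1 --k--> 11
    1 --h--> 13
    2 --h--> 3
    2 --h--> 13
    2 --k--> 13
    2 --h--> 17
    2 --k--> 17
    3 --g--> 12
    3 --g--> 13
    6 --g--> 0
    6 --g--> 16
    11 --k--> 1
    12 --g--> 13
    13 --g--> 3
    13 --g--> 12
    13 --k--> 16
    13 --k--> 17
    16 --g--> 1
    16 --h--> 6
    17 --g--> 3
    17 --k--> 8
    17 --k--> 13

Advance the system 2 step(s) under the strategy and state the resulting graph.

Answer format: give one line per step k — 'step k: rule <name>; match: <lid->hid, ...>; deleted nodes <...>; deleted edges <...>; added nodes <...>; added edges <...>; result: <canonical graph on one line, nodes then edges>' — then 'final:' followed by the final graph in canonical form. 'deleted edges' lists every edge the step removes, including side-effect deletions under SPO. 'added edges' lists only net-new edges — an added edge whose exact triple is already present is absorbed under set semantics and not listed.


step 1: rule r1; match: 0->16, 1->13; deleted nodes (none); deleted edges (13,16,k); added nodes (none); added edges (none); result: nodes: 0:c, 1:c, 2:c, 3:b, 6:a, 8:c, 11:c, 12:c, 13:c, 16:a, 17:a edges: (1,11,k); (1,13,h); (2,3,h); (2,13,h); (2,13,k); (2,17,h); (2,17,k); (3,12,g); (3,13,g); (6,0,g); (6,16,g); (11,1,k); (12,13,g); (13,3,g); (13,12,g); (13,17,k); (16,1,g); (16,6,h); (17,3,g); (17,8,k); (17,13,k)
step 2: rule r1; match: 0->17, 1->2; deleted nodes (none); deleted edges (2,17,k); added nodes (none); added edges (none); result: nodes: 0:c, 1:c, 2:c, 3:b, 6:a, 8:c, 11:c, 12:c, 13:c, 16:a, 17:a edges: (1,11,k); (1,13,h); (2,3,h); (2,13,h); (2,13,k); (2,17,h); (3,12,g); (3,13,g); (6,0,g); (6,16,g); (11,1,k); (12,13,g); (13,3,g); (13,12,g); (13,17,k); (16,1,g); (16,6,h); (17,3,g); (17,8,k); (17,13,k)
final:
nodes: 0:c, 1:c, 2:c, 3:b, 6:a, 8:c, 11:c, 12:c, 13:c, 16:a, 17:a
edges: (1,11,k); (1,13,h); (2,3,h); (2,13,h); (2,13,k); (2,17,h); (3,12,g); (3,13,g); (6,0,g); (6,16,g); (11,1,k); (12,13,g); (13,3,g); (13,12,g); (13,17,k); (16,1,g); (16,6,h); (17,3,g); (17,8,k); (17,13,k)


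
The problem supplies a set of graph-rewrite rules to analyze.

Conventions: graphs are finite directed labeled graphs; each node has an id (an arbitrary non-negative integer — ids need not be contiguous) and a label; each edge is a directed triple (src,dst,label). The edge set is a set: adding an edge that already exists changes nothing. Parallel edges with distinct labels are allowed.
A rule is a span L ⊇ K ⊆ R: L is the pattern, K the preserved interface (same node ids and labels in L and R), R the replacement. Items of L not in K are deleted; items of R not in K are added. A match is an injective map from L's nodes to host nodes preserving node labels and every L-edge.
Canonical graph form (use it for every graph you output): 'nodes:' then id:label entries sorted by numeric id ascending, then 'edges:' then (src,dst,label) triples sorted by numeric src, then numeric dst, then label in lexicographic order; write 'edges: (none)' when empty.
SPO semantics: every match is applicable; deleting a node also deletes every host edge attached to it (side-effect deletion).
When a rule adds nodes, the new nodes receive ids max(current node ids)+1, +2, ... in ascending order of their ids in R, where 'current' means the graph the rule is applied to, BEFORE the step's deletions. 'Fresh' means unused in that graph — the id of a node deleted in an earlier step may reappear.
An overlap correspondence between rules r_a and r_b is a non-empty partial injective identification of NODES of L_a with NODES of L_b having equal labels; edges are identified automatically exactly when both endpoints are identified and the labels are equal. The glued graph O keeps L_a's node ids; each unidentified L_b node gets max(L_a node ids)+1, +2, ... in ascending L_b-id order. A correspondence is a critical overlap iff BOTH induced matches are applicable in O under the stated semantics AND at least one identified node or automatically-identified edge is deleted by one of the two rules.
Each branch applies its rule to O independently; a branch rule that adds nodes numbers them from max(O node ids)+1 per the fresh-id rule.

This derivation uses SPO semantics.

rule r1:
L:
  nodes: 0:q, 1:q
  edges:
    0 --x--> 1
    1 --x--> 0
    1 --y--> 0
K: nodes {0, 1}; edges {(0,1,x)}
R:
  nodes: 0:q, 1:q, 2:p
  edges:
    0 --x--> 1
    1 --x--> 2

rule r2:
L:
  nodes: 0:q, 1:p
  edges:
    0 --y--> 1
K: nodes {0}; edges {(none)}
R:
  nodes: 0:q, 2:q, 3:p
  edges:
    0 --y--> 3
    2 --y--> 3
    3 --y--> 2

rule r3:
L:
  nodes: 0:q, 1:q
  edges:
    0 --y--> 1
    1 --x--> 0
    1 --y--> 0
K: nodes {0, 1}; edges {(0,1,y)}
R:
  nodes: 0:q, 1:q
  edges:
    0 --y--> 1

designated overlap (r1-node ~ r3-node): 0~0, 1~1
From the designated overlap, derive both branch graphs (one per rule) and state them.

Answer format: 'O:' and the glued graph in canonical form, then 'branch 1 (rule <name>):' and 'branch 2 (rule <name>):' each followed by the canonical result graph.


O:
nodes: 0:q, 1:q
edges: (0,1,x); (0,1,y); (1,0,x); (1,0,y)
branch 1 (rule r1):
nodes: 0:q, 1:q, 2:p
edges: (0,1,x); (0,1,y); (1,2,x)
branch 2 (rule r3):
nodes: 0:q, 1:q
edges: (0,1,x); (0,1,y)


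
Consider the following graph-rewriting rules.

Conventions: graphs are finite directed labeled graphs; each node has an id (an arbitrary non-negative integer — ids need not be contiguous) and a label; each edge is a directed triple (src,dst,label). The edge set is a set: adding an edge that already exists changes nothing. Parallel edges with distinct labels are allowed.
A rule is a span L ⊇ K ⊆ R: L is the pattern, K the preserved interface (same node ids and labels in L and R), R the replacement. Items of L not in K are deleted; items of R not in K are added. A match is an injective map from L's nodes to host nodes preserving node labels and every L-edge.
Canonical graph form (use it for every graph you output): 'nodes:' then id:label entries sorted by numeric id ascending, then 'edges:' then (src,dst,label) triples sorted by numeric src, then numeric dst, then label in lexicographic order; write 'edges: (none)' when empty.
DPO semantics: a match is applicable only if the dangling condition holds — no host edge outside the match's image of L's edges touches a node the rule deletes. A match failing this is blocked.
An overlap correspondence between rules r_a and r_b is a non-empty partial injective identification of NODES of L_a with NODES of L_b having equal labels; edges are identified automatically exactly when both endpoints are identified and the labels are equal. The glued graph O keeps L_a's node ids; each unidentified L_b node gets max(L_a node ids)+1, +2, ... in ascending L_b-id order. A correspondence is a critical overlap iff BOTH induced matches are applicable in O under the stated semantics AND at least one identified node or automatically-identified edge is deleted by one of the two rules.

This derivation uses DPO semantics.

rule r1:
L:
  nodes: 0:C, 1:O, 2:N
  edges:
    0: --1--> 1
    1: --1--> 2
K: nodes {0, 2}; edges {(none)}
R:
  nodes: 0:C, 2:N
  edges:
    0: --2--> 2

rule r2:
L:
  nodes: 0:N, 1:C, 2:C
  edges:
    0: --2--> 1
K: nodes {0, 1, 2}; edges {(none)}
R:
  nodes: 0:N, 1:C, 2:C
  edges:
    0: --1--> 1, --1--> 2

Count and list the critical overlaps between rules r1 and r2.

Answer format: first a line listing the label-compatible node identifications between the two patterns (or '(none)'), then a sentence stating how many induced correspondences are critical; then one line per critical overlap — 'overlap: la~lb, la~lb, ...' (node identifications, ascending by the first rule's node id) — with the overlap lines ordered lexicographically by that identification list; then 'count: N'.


label-compatible node identifications between L(r1) and L(r2): 0~1, 0~2, 2~0
0 of the induced correspondences are critical overlaps of r1 and r2.
count: 0


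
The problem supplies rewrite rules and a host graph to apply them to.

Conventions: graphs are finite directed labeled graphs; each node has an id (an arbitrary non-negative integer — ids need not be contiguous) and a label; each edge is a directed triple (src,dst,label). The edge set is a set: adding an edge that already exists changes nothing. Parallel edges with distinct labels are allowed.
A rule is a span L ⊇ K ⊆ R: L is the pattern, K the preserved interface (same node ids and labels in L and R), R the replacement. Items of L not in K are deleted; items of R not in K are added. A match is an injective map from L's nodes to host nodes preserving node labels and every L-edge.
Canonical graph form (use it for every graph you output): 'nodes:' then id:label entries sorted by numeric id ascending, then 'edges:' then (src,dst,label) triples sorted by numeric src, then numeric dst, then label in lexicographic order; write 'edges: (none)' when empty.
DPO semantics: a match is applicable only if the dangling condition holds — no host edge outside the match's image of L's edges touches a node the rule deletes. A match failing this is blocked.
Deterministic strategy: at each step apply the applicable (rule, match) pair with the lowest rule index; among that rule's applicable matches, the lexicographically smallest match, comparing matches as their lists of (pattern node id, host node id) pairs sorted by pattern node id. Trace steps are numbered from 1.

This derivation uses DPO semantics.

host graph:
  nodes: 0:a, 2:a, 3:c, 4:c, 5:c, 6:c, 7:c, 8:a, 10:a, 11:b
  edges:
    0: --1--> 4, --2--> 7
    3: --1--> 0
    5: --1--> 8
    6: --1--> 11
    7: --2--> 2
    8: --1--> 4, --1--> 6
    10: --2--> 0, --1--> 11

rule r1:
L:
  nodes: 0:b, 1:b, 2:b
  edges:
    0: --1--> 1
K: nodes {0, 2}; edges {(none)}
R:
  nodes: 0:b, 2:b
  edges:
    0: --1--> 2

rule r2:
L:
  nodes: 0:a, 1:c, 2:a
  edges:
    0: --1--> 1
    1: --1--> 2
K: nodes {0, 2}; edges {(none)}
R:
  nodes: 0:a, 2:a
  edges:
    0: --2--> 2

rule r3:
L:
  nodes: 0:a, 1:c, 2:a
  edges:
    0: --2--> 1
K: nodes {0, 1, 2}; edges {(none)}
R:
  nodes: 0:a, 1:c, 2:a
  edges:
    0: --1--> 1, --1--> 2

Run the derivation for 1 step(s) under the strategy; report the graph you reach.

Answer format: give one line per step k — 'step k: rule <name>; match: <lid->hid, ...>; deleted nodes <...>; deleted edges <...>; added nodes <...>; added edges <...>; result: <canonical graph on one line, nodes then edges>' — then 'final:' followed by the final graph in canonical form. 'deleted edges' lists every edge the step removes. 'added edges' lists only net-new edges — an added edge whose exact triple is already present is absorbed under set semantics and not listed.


step 1: rule r3; match: 0->0, 1->7, 2->2; deleted nodes (none); deleted edges (0,7,2); added nodes (none); added edges (0,2,1); (0,7,1); result: nodes: 0:a, 2:a, 3:c, 4:c, 5:c, 6:c, 7:c, 8:a, 10:a, 11:b edges: (0,2,1); (0,4,1); (0,7,1); (3,0,1); (5,8,1); (6,11,1); (7,2,2); (8,4,1); (8,6,1); (10,0,2); (10,11,1)
final:
nodes: 0:a, 2:a, 3:c, 4:c, 5:c, 6:c, 7:c, 8:a, 10:a, 11:b
edges: (0,2,1); (0,4,1); (0,7,1); (3,0,1); (5,8,1); (6,11,1); (7,2,2); (8,4,1); (8,6,1); (10,0,2); (10,11,1)


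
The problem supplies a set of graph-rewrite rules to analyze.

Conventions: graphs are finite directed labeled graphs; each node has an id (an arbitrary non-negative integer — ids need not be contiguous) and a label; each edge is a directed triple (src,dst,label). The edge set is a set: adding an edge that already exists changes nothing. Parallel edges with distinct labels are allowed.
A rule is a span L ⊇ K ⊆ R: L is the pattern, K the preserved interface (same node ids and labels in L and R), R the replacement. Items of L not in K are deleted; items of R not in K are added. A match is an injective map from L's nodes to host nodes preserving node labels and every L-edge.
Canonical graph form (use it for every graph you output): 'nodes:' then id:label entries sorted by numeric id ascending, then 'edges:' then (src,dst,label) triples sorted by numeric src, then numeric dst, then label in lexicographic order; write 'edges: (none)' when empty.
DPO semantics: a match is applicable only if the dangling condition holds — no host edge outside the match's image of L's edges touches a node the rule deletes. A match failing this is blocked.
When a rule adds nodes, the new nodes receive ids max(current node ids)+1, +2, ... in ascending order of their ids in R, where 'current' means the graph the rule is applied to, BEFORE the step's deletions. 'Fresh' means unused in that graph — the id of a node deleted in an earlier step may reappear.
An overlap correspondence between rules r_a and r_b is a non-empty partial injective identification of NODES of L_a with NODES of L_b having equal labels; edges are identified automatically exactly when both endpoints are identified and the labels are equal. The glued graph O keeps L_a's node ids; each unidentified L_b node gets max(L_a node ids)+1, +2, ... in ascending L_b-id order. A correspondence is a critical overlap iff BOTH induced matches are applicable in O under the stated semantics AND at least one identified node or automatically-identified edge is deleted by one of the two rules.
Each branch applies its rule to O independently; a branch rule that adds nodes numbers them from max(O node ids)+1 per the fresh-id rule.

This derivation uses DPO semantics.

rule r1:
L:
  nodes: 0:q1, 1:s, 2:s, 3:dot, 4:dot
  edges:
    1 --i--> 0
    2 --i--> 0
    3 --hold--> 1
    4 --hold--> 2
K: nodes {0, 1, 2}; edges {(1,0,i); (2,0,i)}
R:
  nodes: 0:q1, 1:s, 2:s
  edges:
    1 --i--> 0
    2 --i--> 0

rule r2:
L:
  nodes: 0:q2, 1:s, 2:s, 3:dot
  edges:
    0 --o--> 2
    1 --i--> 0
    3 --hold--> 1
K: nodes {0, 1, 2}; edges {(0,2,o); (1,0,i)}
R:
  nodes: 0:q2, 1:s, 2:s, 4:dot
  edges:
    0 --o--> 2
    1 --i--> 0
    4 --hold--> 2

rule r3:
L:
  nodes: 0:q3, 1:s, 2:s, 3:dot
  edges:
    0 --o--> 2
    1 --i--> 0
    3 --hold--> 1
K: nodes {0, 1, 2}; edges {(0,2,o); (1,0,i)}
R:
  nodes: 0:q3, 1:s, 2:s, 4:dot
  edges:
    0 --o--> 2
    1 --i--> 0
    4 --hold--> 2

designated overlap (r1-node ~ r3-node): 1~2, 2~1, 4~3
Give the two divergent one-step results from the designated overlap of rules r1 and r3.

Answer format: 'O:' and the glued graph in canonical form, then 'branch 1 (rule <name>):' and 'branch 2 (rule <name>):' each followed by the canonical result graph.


O:
nodes: 0:q1, 1:s, 2:s, 3:dot, 4:dot, 5:q3
edges: (1,0,i); (2,0,i); (2,5,i); (3,1,hold); (4,2,hold); (5,1,o)
branch 1 (rule r1):
nodes: 0:q1, 1:s, 2:s, 5:q3
edges: (1,0,i); (2,0,i); (2,5,i); (5,1,o)
branch 2 (rule r3):
nodes: 0:q1, 1:s, 2:s, 3:dot, 5:q3, 6:dot
edges: (1,0,i); (2,0,i); (2,5,i); (3,1,hold); (5,1,o); (6,1,hold)


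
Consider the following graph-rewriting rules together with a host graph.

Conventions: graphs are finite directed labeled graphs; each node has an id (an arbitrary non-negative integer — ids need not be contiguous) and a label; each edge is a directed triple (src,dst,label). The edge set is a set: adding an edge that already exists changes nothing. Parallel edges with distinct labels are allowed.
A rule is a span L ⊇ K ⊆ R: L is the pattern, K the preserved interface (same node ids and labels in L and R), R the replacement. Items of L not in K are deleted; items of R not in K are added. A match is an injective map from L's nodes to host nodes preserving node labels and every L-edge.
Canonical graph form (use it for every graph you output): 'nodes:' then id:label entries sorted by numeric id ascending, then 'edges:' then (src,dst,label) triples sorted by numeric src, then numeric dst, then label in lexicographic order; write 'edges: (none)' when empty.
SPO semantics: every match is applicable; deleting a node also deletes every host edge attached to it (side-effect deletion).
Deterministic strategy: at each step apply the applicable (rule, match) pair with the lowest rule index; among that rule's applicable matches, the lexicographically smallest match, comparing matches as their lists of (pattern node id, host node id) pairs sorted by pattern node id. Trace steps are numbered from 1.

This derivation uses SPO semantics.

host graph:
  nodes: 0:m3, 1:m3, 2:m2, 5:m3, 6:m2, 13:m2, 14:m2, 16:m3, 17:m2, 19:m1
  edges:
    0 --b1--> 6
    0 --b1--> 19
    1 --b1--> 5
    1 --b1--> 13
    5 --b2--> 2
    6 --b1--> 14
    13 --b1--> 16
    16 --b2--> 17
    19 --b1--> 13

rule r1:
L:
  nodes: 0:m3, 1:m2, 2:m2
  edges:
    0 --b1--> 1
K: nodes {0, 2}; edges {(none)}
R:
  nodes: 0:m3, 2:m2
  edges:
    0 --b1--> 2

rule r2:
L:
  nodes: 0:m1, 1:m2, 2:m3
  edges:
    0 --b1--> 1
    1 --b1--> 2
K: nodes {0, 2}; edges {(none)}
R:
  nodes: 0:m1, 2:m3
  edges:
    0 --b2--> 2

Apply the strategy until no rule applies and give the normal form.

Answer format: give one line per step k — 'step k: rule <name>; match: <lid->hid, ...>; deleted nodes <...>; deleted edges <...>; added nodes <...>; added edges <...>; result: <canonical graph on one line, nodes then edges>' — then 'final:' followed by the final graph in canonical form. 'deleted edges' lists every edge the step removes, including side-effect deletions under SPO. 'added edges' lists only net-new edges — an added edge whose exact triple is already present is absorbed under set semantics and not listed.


step 1: rule r1; match: 0->0, 1->6, 2->2; deleted nodes 6; deleted edges (0,6,b1); (6,14,b1); added nodes (none); added edges (0,2,b1); result: nodes: 0:m3, 1:m3, 2:m2, 5:m3, 13:m2, 14:m2, 16:m3, 17:m2, 19:m1 edges: (0,2,b1); (0,19,b1); (1,5,b1); (1,13,b1); (5,2,b2); (13,16,b1); (16,17,b2); (19,13,b1)
step 2: rule r1; match: 0->0, 1->2, 2->13; deleted nodes 2; deleted edges (0,2,b1); (5,2,b2); added nodes (none); added edges (0,13,b1); result: nodes: 0:m3, 1:m3, 5:m3, 13:m2, 14:m2, 16:m3, 17:m2, 19:m1 edges: (0,13,b1); (0,19,b1); (1,5,b1); (1,13,b1); (13,16,b1); (16,17,b2); (19,13,b1)
step 3: rule r1; match: 0->0, 1->13, 2->14; deleted nodes 13; deleted edges (0,13,b1); (1,13,b1); (13,16,b1); (19,13,b1); added nodes (none); added edges (0,14,b1); result: nodes: 0:m3, 1:m3, 5:m3, 14:m2, 16:m3, 17:m2, 19:m1 edges: (0,14,b1); (0,19,b1); (1,5,b1); (16,17,b2)
step 4: rule r1; match: 0->0, 1->14, 2->17; deleted nodes 14; deleted edges (0,14,b1); added nodes (none); added edges (0,17,b1); result: nodes: 0:m3, 1:m3, 5:m3, 16:m3, 17:m2, 19:m1 edges: (0,17,b1); (0,19,b1); (1,5,b1); (16,17,b2)
final:
nodes: 0:m3, 1:m3, 5:m3, 16:m3, 17:m2, 19:m1
edges: (0,17,b1); (0,19,b1); (1,5,b1); (16,17,b2)


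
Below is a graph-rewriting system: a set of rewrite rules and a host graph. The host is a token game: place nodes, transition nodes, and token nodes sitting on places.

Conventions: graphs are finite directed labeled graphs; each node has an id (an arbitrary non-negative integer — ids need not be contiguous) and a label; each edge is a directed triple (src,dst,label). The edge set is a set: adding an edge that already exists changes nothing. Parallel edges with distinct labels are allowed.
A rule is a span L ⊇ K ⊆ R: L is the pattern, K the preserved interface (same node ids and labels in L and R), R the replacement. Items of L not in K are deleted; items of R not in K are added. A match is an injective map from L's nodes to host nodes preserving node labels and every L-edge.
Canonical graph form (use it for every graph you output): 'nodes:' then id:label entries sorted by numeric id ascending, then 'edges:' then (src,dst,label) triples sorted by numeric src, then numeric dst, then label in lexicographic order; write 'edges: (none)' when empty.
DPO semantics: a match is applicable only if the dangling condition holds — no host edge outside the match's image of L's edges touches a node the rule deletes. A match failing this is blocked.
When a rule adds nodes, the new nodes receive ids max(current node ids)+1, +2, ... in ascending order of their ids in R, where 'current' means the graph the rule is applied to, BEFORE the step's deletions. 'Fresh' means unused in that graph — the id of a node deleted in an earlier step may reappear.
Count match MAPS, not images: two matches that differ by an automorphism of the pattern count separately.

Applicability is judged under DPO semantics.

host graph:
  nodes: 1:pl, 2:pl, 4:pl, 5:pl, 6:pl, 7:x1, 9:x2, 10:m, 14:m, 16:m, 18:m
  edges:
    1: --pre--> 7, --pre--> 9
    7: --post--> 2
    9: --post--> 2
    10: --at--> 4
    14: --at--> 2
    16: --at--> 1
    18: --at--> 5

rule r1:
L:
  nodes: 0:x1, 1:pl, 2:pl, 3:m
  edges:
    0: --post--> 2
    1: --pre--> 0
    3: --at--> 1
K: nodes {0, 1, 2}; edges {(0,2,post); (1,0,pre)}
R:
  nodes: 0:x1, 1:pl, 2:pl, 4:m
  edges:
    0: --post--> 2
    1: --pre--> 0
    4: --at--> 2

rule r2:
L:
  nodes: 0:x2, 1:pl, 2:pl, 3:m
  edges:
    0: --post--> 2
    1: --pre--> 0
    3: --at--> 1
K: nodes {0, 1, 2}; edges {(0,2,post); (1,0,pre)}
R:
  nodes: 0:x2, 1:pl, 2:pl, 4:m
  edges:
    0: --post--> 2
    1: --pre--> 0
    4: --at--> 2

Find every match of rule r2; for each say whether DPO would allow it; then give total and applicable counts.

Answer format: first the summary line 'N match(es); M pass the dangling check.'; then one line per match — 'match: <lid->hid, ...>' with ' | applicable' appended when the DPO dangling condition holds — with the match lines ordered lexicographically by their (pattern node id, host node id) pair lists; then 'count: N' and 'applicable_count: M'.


1 match(es); 1 pass the dangling check.
match: 0->9, 1->1, 2->2, 3->16 | applicable
count: 1
applicable_count: 1


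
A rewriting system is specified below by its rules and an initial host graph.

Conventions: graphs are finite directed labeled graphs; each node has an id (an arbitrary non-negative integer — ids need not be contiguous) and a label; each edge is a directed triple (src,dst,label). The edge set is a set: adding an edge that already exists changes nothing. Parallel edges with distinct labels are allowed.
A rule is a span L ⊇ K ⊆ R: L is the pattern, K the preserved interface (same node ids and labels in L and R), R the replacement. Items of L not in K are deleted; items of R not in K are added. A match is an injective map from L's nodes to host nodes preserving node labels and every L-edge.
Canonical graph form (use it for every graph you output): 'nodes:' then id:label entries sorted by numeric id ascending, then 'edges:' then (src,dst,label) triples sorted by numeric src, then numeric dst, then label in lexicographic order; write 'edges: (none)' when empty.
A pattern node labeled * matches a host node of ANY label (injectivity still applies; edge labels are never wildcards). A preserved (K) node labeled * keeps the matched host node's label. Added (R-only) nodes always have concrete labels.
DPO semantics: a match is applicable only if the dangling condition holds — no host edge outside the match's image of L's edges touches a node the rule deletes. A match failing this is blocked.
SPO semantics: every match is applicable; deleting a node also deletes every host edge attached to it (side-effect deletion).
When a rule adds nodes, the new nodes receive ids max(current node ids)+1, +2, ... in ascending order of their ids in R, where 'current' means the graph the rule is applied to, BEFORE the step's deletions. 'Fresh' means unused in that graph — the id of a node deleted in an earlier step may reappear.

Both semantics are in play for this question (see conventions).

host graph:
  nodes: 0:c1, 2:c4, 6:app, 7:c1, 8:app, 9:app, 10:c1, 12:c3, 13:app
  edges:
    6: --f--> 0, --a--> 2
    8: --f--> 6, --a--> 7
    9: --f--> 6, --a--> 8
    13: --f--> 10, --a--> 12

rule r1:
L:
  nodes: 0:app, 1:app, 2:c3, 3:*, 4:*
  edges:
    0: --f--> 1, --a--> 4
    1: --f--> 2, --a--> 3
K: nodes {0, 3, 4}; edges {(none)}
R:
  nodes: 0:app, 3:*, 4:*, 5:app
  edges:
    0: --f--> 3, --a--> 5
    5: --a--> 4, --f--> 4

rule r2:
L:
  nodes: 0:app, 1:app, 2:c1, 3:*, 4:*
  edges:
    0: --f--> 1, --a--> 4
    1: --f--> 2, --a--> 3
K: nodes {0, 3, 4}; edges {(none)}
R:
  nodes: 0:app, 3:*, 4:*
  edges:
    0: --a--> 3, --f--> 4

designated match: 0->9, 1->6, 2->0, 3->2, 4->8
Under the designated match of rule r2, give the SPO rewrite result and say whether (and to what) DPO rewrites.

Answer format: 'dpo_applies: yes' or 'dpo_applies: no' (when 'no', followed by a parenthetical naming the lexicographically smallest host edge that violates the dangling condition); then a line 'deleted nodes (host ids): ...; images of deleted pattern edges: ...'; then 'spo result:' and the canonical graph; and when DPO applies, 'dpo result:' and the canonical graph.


dpo_applies: no
(the rule deletes node 6, which keeps host edge (8,6,f) outside the match image — the dangling condition fails, DPO blocks; SPO proceeds and side-deletes such edges)
deleted nodes (host ids): 0, 6; images of deleted pattern edges: (6,0,f); (6,2,a); (9,6,f); (9,8,a)
spo result:
nodes: 2:c4, 7:c1, 8:app, 9:app, 10:c1, 12:c3, 13:app
edges: (8,7,a); (9,2,a); (9,8,f); (13,10,f); (13,12,a)


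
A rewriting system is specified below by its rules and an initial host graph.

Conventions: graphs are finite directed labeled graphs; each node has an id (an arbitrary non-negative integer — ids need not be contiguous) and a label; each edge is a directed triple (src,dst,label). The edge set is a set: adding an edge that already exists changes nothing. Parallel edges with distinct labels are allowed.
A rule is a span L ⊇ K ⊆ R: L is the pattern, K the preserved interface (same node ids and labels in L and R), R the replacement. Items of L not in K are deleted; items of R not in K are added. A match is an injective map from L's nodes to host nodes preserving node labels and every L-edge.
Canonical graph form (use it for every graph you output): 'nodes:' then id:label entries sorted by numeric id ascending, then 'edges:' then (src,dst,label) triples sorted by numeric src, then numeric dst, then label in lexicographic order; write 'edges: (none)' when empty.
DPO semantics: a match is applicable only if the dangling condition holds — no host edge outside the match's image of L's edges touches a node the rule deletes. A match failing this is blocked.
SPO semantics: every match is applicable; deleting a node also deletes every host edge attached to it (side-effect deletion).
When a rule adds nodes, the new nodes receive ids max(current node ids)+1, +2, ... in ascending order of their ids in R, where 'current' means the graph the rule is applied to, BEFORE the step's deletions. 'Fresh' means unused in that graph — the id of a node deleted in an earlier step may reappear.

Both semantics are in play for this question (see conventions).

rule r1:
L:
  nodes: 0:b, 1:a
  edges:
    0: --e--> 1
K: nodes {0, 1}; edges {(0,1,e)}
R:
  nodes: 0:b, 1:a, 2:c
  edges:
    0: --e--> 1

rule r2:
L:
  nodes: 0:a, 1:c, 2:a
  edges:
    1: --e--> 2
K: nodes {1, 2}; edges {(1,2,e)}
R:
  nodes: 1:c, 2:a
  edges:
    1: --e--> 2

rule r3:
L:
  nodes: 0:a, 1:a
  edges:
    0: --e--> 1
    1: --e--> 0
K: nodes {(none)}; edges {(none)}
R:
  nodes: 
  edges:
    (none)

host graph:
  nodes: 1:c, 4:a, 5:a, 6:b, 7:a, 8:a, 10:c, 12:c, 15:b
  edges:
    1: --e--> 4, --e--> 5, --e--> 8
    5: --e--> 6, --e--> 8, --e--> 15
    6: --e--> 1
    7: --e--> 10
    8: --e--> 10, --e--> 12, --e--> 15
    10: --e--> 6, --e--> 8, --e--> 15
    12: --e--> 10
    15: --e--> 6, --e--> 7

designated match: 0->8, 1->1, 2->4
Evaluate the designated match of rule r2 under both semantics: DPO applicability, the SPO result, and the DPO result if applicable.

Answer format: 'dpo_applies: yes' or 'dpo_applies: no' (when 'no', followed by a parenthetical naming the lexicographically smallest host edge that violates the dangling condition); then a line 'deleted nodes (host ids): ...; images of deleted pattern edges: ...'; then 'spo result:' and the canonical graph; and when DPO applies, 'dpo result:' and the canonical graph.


dpo_applies: no
(the rule deletes node 8, which keeps host edge (1,8,e) outside the match image — the dangling condition fails, DPO blocks; SPO proceeds and side-deletes such edges)
deleted nodes (host ids): 8; images of deleted pattern edges: (none)
spo result:
nodes: 1:c, 4:a, 5:a, 6:b, 7:a, 10:c, 12:c, 15:b
edges: (1,4,e); (1,5,e); (5,6,e); (5,15,e); (6,1,e); (7,10,e); (10,6,e); (10,15,e); (12,10,e); (15,6,e); (15,7,e)


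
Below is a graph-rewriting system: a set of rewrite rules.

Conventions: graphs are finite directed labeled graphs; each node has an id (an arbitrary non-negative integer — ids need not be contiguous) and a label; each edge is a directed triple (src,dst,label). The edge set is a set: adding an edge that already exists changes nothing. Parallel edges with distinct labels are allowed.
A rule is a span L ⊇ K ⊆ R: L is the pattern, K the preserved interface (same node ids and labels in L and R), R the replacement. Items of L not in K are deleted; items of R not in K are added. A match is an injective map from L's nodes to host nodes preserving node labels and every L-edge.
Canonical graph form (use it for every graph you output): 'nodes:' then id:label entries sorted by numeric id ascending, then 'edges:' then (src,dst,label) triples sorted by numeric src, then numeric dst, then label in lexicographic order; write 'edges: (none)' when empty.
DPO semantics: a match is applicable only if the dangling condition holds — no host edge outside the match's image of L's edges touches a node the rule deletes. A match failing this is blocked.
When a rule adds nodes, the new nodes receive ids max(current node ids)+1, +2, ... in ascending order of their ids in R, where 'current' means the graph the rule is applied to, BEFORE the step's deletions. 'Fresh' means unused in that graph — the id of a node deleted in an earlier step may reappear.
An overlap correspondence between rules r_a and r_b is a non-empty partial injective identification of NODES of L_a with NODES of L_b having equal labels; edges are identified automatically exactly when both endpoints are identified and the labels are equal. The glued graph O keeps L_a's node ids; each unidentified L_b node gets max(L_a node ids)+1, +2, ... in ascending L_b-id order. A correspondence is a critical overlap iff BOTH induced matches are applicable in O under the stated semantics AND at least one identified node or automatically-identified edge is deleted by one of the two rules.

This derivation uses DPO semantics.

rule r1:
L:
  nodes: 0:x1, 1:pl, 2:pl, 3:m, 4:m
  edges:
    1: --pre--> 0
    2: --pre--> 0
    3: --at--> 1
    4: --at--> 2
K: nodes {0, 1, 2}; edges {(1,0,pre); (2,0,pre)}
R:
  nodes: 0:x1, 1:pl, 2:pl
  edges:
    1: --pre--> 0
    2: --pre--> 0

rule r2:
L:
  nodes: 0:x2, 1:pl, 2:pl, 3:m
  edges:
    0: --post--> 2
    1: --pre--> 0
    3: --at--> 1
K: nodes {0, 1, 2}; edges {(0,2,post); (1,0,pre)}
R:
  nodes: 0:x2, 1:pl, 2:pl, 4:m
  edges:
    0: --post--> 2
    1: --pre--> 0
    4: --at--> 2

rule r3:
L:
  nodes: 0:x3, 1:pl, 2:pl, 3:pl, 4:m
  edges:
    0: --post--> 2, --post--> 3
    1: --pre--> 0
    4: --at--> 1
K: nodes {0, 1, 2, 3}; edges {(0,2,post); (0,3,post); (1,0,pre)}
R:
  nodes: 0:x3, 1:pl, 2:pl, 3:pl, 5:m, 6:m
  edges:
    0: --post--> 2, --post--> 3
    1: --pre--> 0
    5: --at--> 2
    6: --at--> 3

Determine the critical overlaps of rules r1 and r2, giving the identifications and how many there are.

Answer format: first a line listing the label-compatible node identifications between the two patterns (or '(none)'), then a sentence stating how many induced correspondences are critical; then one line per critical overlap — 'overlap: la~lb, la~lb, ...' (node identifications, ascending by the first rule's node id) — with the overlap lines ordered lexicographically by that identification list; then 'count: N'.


label-compatible node identifications between L(r1) and L(r2): 1~1, 1~2, 2~1, 2~2, 3~3, 4~3
4 of the induced correspondences are critical overlaps of r1 and r2.
overlap: 1~1, 2~2, 3~3
overlap: 1~1, 3~3
overlap: 1~2, 2~1, 4~3
overlap: 2~1, 4~3
count: 4


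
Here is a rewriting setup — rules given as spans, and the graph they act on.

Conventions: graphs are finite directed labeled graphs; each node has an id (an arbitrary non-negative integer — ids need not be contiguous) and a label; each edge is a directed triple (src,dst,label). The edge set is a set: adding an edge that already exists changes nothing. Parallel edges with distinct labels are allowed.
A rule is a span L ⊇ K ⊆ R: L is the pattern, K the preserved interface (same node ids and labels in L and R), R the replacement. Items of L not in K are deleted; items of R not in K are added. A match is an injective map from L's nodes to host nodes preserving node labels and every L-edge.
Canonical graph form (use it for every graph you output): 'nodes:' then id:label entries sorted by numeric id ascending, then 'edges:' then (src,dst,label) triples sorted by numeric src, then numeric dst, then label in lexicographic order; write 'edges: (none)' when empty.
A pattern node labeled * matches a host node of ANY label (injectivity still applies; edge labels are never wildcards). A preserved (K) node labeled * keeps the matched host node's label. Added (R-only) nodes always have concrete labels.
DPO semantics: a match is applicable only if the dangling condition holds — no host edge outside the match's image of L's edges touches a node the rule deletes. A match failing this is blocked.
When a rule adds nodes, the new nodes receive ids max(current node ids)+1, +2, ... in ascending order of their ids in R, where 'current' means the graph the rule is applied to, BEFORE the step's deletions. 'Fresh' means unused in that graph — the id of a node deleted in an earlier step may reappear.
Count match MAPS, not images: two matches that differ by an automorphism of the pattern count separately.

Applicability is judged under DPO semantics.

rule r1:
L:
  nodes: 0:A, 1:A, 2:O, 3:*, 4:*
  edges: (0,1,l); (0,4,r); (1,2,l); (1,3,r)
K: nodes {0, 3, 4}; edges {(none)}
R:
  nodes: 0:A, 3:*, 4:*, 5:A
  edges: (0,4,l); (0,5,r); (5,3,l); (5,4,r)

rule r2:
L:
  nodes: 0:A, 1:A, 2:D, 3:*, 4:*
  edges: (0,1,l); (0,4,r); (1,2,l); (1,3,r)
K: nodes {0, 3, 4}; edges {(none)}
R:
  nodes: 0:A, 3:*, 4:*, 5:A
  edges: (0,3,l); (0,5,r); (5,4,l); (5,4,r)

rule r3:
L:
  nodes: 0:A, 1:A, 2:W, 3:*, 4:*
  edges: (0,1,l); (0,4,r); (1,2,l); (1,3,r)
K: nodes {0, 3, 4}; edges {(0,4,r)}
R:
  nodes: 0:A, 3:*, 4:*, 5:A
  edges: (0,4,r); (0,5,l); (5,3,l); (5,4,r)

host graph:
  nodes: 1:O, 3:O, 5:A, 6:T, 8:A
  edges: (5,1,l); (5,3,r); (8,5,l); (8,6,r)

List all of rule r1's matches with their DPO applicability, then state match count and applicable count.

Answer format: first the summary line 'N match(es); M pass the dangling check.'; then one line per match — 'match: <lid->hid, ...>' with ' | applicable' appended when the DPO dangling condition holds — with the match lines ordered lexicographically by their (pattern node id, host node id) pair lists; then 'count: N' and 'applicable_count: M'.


1 match(es); 1 pass the dangling check.
match: 0->8, 1->5, 2->1, 3->3, 4->6 | applicable
count: 1
applicable_count: 1


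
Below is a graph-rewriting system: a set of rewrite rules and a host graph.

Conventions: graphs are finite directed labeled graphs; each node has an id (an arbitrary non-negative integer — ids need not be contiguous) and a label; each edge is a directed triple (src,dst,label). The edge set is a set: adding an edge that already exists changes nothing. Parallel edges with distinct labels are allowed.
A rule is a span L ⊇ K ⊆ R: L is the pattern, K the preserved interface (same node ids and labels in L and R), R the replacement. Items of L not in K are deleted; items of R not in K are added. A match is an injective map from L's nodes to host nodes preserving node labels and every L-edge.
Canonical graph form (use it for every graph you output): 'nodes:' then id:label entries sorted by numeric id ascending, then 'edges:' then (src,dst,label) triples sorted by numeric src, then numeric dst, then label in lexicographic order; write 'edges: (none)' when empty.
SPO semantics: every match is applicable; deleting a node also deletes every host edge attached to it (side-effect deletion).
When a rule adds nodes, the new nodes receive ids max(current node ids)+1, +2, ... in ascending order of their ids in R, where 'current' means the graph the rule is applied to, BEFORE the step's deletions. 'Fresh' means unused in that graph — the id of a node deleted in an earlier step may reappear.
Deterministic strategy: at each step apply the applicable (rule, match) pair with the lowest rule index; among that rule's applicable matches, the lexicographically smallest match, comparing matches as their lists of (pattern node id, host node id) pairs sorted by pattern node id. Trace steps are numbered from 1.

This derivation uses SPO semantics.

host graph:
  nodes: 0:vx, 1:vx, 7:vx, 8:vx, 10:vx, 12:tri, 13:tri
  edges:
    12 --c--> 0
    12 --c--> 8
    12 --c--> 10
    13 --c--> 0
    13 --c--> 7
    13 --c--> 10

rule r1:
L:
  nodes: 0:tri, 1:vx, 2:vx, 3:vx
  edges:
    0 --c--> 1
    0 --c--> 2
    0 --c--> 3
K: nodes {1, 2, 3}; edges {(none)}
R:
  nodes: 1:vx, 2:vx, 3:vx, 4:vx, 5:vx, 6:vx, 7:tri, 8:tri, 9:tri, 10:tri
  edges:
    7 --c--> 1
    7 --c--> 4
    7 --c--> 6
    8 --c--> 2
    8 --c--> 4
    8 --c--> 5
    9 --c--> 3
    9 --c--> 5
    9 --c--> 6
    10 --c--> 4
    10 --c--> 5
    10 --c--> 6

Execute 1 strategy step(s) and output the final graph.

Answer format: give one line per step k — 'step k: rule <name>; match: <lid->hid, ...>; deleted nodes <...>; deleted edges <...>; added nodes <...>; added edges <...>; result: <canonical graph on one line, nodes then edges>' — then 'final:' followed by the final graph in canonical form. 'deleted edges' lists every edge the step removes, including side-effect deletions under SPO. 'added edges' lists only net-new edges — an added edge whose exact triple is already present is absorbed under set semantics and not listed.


step 1: rule r1; match: 0->12, 1->0, 2->8, 3->10; deleted nodes 12; deleted edges (12,0,c); (12,8,c); (12,10,c); added nodes 14, 15, 16, 17, 18, 19, 20; added edges (17,0,c); (17,14,c); (17,16,c); (18,8,c); (18,14,c); (18,15,c); (19,10,c); (19,15,c); (19,16,c); (20,14,c); (20,15,c); (20,16,c); result: nodes: 0:vx, 1:vx, 7:vx, 8:vx, 10:vx, 13:tri, 14:vx, 15:vx, 16:vx, 17:tri, 18:tri, 19:tri, 20:tri edges: (13,0,c); (13,7,c); (13,10,c); (17,0,c); (17,14,c); (17,16,c); (18,8,c); (18,14,c); (18,15,c); (19,10,c); (19,15,c); (19,16,c); (20,14,c); (20,15,c); (20,16,c)
final:
nodes: 0:vx, 1:vx, 7:vx, 8:vx, 10:vx, 13:tri, 14:vx, 15:vx, 16:vx, 17:tri, 18:tri, 19:tri, 20:tri
edges: (13,0,c); (13,7,c); (13,10,c); (17,0,c); (17,14,c); (17,16,c); (18,8,c); (18,14,c); (18,15,c); (19,10,c); (19,15,c); (19,16,c); (20,14,c); (20,15,c); (20,16,c)
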